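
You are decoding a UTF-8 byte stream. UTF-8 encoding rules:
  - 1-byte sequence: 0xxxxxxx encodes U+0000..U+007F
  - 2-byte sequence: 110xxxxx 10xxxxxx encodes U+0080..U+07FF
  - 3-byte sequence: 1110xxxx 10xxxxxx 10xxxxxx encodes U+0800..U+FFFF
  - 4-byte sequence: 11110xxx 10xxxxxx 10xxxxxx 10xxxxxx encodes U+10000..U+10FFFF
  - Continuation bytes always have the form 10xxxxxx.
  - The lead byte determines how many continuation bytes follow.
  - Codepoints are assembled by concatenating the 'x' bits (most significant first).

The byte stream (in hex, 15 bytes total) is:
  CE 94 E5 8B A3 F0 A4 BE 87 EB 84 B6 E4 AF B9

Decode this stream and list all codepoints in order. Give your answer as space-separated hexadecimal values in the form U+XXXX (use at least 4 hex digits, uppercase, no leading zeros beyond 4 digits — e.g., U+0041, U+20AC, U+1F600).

Answer: U+0394 U+52E3 U+24F87 U+B136 U+4BF9

Derivation:
Byte[0]=CE: 2-byte lead, need 1 cont bytes. acc=0xE
Byte[1]=94: continuation. acc=(acc<<6)|0x14=0x394
Completed: cp=U+0394 (starts at byte 0)
Byte[2]=E5: 3-byte lead, need 2 cont bytes. acc=0x5
Byte[3]=8B: continuation. acc=(acc<<6)|0x0B=0x14B
Byte[4]=A3: continuation. acc=(acc<<6)|0x23=0x52E3
Completed: cp=U+52E3 (starts at byte 2)
Byte[5]=F0: 4-byte lead, need 3 cont bytes. acc=0x0
Byte[6]=A4: continuation. acc=(acc<<6)|0x24=0x24
Byte[7]=BE: continuation. acc=(acc<<6)|0x3E=0x93E
Byte[8]=87: continuation. acc=(acc<<6)|0x07=0x24F87
Completed: cp=U+24F87 (starts at byte 5)
Byte[9]=EB: 3-byte lead, need 2 cont bytes. acc=0xB
Byte[10]=84: continuation. acc=(acc<<6)|0x04=0x2C4
Byte[11]=B6: continuation. acc=(acc<<6)|0x36=0xB136
Completed: cp=U+B136 (starts at byte 9)
Byte[12]=E4: 3-byte lead, need 2 cont bytes. acc=0x4
Byte[13]=AF: continuation. acc=(acc<<6)|0x2F=0x12F
Byte[14]=B9: continuation. acc=(acc<<6)|0x39=0x4BF9
Completed: cp=U+4BF9 (starts at byte 12)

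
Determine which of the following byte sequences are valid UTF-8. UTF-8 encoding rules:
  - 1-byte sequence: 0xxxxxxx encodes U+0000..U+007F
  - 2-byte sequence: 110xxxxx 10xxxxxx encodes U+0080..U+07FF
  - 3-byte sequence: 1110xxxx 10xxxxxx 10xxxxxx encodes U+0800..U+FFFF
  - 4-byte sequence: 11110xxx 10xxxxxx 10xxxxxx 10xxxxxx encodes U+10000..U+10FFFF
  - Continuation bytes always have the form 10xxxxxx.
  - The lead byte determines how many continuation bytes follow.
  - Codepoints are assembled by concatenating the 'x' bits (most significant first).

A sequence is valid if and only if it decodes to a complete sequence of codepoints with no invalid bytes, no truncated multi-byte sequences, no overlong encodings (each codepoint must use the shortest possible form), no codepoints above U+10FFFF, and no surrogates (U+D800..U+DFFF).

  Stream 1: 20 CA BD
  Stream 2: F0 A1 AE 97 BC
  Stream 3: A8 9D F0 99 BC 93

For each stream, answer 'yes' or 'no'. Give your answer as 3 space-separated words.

Answer: yes no no

Derivation:
Stream 1: decodes cleanly. VALID
Stream 2: error at byte offset 4. INVALID
Stream 3: error at byte offset 0. INVALID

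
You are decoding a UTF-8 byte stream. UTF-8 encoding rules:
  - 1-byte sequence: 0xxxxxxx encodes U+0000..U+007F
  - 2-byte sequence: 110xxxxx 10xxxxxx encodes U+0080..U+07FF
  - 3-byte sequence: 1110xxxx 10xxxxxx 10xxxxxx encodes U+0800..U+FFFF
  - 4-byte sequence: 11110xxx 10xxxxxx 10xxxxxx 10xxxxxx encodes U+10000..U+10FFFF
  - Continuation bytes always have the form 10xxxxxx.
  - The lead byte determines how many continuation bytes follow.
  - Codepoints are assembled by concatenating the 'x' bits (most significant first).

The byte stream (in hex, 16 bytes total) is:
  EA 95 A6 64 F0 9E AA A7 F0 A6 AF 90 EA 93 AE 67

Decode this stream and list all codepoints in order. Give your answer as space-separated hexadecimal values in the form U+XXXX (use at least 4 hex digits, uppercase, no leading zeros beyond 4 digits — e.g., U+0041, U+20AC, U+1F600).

Answer: U+A566 U+0064 U+1EAA7 U+26BD0 U+A4EE U+0067

Derivation:
Byte[0]=EA: 3-byte lead, need 2 cont bytes. acc=0xA
Byte[1]=95: continuation. acc=(acc<<6)|0x15=0x295
Byte[2]=A6: continuation. acc=(acc<<6)|0x26=0xA566
Completed: cp=U+A566 (starts at byte 0)
Byte[3]=64: 1-byte ASCII. cp=U+0064
Byte[4]=F0: 4-byte lead, need 3 cont bytes. acc=0x0
Byte[5]=9E: continuation. acc=(acc<<6)|0x1E=0x1E
Byte[6]=AA: continuation. acc=(acc<<6)|0x2A=0x7AA
Byte[7]=A7: continuation. acc=(acc<<6)|0x27=0x1EAA7
Completed: cp=U+1EAA7 (starts at byte 4)
Byte[8]=F0: 4-byte lead, need 3 cont bytes. acc=0x0
Byte[9]=A6: continuation. acc=(acc<<6)|0x26=0x26
Byte[10]=AF: continuation. acc=(acc<<6)|0x2F=0x9AF
Byte[11]=90: continuation. acc=(acc<<6)|0x10=0x26BD0
Completed: cp=U+26BD0 (starts at byte 8)
Byte[12]=EA: 3-byte lead, need 2 cont bytes. acc=0xA
Byte[13]=93: continuation. acc=(acc<<6)|0x13=0x293
Byte[14]=AE: continuation. acc=(acc<<6)|0x2E=0xA4EE
Completed: cp=U+A4EE (starts at byte 12)
Byte[15]=67: 1-byte ASCII. cp=U+0067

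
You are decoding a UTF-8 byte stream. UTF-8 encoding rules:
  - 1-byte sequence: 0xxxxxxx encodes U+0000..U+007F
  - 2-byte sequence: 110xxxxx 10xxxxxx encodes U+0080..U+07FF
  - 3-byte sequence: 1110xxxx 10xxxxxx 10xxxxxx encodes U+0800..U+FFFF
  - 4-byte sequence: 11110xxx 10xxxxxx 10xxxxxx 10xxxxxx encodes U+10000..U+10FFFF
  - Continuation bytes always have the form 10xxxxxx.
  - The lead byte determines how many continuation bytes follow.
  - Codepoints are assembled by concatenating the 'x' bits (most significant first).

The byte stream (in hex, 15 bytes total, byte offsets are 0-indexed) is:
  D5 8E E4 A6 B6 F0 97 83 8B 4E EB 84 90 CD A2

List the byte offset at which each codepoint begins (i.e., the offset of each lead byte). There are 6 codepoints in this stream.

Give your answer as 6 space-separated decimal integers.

Answer: 0 2 5 9 10 13

Derivation:
Byte[0]=D5: 2-byte lead, need 1 cont bytes. acc=0x15
Byte[1]=8E: continuation. acc=(acc<<6)|0x0E=0x54E
Completed: cp=U+054E (starts at byte 0)
Byte[2]=E4: 3-byte lead, need 2 cont bytes. acc=0x4
Byte[3]=A6: continuation. acc=(acc<<6)|0x26=0x126
Byte[4]=B6: continuation. acc=(acc<<6)|0x36=0x49B6
Completed: cp=U+49B6 (starts at byte 2)
Byte[5]=F0: 4-byte lead, need 3 cont bytes. acc=0x0
Byte[6]=97: continuation. acc=(acc<<6)|0x17=0x17
Byte[7]=83: continuation. acc=(acc<<6)|0x03=0x5C3
Byte[8]=8B: continuation. acc=(acc<<6)|0x0B=0x170CB
Completed: cp=U+170CB (starts at byte 5)
Byte[9]=4E: 1-byte ASCII. cp=U+004E
Byte[10]=EB: 3-byte lead, need 2 cont bytes. acc=0xB
Byte[11]=84: continuation. acc=(acc<<6)|0x04=0x2C4
Byte[12]=90: continuation. acc=(acc<<6)|0x10=0xB110
Completed: cp=U+B110 (starts at byte 10)
Byte[13]=CD: 2-byte lead, need 1 cont bytes. acc=0xD
Byte[14]=A2: continuation. acc=(acc<<6)|0x22=0x362
Completed: cp=U+0362 (starts at byte 13)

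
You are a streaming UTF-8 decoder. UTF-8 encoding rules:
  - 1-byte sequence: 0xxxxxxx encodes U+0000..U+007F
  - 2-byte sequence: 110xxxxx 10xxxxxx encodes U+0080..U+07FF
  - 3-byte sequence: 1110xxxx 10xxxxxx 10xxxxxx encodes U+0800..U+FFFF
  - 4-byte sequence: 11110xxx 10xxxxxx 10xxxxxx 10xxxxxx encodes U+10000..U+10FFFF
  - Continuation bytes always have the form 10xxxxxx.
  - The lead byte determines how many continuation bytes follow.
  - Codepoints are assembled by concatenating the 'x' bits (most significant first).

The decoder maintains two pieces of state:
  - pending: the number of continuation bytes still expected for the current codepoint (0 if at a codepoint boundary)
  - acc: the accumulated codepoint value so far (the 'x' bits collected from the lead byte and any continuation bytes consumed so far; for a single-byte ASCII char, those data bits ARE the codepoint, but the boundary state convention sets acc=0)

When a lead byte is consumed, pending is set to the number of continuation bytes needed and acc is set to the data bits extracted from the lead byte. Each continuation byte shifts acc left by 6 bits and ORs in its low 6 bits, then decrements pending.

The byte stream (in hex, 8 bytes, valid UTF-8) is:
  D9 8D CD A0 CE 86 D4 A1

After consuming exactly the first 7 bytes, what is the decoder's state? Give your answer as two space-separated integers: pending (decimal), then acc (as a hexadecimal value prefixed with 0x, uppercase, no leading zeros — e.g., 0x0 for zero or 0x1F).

Byte[0]=D9: 2-byte lead. pending=1, acc=0x19
Byte[1]=8D: continuation. acc=(acc<<6)|0x0D=0x64D, pending=0
Byte[2]=CD: 2-byte lead. pending=1, acc=0xD
Byte[3]=A0: continuation. acc=(acc<<6)|0x20=0x360, pending=0
Byte[4]=CE: 2-byte lead. pending=1, acc=0xE
Byte[5]=86: continuation. acc=(acc<<6)|0x06=0x386, pending=0
Byte[6]=D4: 2-byte lead. pending=1, acc=0x14

Answer: 1 0x14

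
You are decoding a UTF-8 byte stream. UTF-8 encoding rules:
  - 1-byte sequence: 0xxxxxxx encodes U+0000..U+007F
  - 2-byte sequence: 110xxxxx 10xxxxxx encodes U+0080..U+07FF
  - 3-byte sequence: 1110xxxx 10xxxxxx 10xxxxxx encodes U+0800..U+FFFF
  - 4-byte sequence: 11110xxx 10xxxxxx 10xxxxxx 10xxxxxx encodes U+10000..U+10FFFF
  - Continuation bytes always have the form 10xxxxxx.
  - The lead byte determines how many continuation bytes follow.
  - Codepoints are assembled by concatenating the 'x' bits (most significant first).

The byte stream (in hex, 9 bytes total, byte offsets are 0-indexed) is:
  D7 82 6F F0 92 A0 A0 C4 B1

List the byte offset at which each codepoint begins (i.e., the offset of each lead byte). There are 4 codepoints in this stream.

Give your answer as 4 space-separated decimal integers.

Byte[0]=D7: 2-byte lead, need 1 cont bytes. acc=0x17
Byte[1]=82: continuation. acc=(acc<<6)|0x02=0x5C2
Completed: cp=U+05C2 (starts at byte 0)
Byte[2]=6F: 1-byte ASCII. cp=U+006F
Byte[3]=F0: 4-byte lead, need 3 cont bytes. acc=0x0
Byte[4]=92: continuation. acc=(acc<<6)|0x12=0x12
Byte[5]=A0: continuation. acc=(acc<<6)|0x20=0x4A0
Byte[6]=A0: continuation. acc=(acc<<6)|0x20=0x12820
Completed: cp=U+12820 (starts at byte 3)
Byte[7]=C4: 2-byte lead, need 1 cont bytes. acc=0x4
Byte[8]=B1: continuation. acc=(acc<<6)|0x31=0x131
Completed: cp=U+0131 (starts at byte 7)

Answer: 0 2 3 7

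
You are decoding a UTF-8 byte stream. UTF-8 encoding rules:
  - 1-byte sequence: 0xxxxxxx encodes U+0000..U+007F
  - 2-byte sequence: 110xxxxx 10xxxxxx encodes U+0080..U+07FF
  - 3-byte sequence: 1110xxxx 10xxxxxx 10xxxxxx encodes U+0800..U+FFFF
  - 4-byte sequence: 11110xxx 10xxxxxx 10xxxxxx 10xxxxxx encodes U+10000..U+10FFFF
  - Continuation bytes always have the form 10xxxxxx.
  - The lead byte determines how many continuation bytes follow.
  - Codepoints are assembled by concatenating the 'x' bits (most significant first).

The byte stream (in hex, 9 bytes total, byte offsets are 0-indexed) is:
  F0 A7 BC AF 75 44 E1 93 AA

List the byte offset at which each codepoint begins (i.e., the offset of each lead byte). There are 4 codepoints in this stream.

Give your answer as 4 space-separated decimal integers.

Byte[0]=F0: 4-byte lead, need 3 cont bytes. acc=0x0
Byte[1]=A7: continuation. acc=(acc<<6)|0x27=0x27
Byte[2]=BC: continuation. acc=(acc<<6)|0x3C=0x9FC
Byte[3]=AF: continuation. acc=(acc<<6)|0x2F=0x27F2F
Completed: cp=U+27F2F (starts at byte 0)
Byte[4]=75: 1-byte ASCII. cp=U+0075
Byte[5]=44: 1-byte ASCII. cp=U+0044
Byte[6]=E1: 3-byte lead, need 2 cont bytes. acc=0x1
Byte[7]=93: continuation. acc=(acc<<6)|0x13=0x53
Byte[8]=AA: continuation. acc=(acc<<6)|0x2A=0x14EA
Completed: cp=U+14EA (starts at byte 6)

Answer: 0 4 5 6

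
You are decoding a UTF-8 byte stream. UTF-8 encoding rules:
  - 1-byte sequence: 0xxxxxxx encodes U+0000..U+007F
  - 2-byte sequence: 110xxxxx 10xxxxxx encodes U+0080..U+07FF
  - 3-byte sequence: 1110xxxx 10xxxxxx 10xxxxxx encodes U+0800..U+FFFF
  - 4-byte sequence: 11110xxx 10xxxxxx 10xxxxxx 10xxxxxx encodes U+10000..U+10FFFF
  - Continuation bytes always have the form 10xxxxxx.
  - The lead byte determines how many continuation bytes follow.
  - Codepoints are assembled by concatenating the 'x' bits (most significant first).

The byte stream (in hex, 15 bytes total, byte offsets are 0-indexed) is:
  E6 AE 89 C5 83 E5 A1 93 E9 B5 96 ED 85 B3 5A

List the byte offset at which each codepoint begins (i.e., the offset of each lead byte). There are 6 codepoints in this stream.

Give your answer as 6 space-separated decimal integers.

Answer: 0 3 5 8 11 14

Derivation:
Byte[0]=E6: 3-byte lead, need 2 cont bytes. acc=0x6
Byte[1]=AE: continuation. acc=(acc<<6)|0x2E=0x1AE
Byte[2]=89: continuation. acc=(acc<<6)|0x09=0x6B89
Completed: cp=U+6B89 (starts at byte 0)
Byte[3]=C5: 2-byte lead, need 1 cont bytes. acc=0x5
Byte[4]=83: continuation. acc=(acc<<6)|0x03=0x143
Completed: cp=U+0143 (starts at byte 3)
Byte[5]=E5: 3-byte lead, need 2 cont bytes. acc=0x5
Byte[6]=A1: continuation. acc=(acc<<6)|0x21=0x161
Byte[7]=93: continuation. acc=(acc<<6)|0x13=0x5853
Completed: cp=U+5853 (starts at byte 5)
Byte[8]=E9: 3-byte lead, need 2 cont bytes. acc=0x9
Byte[9]=B5: continuation. acc=(acc<<6)|0x35=0x275
Byte[10]=96: continuation. acc=(acc<<6)|0x16=0x9D56
Completed: cp=U+9D56 (starts at byte 8)
Byte[11]=ED: 3-byte lead, need 2 cont bytes. acc=0xD
Byte[12]=85: continuation. acc=(acc<<6)|0x05=0x345
Byte[13]=B3: continuation. acc=(acc<<6)|0x33=0xD173
Completed: cp=U+D173 (starts at byte 11)
Byte[14]=5A: 1-byte ASCII. cp=U+005A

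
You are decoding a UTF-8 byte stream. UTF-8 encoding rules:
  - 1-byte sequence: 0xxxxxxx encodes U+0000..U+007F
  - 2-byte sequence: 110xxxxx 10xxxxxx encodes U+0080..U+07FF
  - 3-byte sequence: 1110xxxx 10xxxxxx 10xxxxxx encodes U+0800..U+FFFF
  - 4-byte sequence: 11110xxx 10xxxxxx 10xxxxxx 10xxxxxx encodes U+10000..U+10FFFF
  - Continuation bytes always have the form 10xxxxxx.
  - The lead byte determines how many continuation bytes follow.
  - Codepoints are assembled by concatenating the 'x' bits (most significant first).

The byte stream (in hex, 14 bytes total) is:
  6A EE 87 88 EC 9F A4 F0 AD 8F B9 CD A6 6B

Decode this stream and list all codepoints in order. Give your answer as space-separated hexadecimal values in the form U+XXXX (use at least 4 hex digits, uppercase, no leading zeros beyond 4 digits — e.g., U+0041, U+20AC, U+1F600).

Answer: U+006A U+E1C8 U+C7E4 U+2D3F9 U+0366 U+006B

Derivation:
Byte[0]=6A: 1-byte ASCII. cp=U+006A
Byte[1]=EE: 3-byte lead, need 2 cont bytes. acc=0xE
Byte[2]=87: continuation. acc=(acc<<6)|0x07=0x387
Byte[3]=88: continuation. acc=(acc<<6)|0x08=0xE1C8
Completed: cp=U+E1C8 (starts at byte 1)
Byte[4]=EC: 3-byte lead, need 2 cont bytes. acc=0xC
Byte[5]=9F: continuation. acc=(acc<<6)|0x1F=0x31F
Byte[6]=A4: continuation. acc=(acc<<6)|0x24=0xC7E4
Completed: cp=U+C7E4 (starts at byte 4)
Byte[7]=F0: 4-byte lead, need 3 cont bytes. acc=0x0
Byte[8]=AD: continuation. acc=(acc<<6)|0x2D=0x2D
Byte[9]=8F: continuation. acc=(acc<<6)|0x0F=0xB4F
Byte[10]=B9: continuation. acc=(acc<<6)|0x39=0x2D3F9
Completed: cp=U+2D3F9 (starts at byte 7)
Byte[11]=CD: 2-byte lead, need 1 cont bytes. acc=0xD
Byte[12]=A6: continuation. acc=(acc<<6)|0x26=0x366
Completed: cp=U+0366 (starts at byte 11)
Byte[13]=6B: 1-byte ASCII. cp=U+006B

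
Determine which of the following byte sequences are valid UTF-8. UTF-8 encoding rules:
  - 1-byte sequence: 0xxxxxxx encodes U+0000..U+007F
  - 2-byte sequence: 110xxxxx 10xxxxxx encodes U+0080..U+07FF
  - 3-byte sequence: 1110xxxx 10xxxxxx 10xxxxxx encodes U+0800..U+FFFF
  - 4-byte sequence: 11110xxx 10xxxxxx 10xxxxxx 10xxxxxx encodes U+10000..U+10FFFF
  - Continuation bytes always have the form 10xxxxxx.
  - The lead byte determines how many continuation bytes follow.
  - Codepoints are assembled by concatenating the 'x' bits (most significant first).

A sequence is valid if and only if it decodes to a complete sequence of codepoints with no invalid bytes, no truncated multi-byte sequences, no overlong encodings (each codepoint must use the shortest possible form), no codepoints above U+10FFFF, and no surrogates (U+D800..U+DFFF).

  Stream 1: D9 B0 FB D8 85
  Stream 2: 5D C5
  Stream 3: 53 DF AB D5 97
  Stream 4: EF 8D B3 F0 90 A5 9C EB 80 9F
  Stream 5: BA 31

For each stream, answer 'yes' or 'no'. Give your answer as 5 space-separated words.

Answer: no no yes yes no

Derivation:
Stream 1: error at byte offset 2. INVALID
Stream 2: error at byte offset 2. INVALID
Stream 3: decodes cleanly. VALID
Stream 4: decodes cleanly. VALID
Stream 5: error at byte offset 0. INVALID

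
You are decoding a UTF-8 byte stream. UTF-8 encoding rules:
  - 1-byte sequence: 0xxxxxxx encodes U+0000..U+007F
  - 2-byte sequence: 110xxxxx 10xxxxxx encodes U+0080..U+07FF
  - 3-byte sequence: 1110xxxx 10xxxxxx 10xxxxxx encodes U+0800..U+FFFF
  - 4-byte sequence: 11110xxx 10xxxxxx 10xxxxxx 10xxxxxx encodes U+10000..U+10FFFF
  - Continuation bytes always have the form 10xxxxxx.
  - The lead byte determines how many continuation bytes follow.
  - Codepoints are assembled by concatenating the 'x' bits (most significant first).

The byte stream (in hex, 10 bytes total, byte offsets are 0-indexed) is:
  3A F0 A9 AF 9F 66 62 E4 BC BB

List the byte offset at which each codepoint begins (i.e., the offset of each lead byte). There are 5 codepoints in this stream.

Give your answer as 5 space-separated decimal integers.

Byte[0]=3A: 1-byte ASCII. cp=U+003A
Byte[1]=F0: 4-byte lead, need 3 cont bytes. acc=0x0
Byte[2]=A9: continuation. acc=(acc<<6)|0x29=0x29
Byte[3]=AF: continuation. acc=(acc<<6)|0x2F=0xA6F
Byte[4]=9F: continuation. acc=(acc<<6)|0x1F=0x29BDF
Completed: cp=U+29BDF (starts at byte 1)
Byte[5]=66: 1-byte ASCII. cp=U+0066
Byte[6]=62: 1-byte ASCII. cp=U+0062
Byte[7]=E4: 3-byte lead, need 2 cont bytes. acc=0x4
Byte[8]=BC: continuation. acc=(acc<<6)|0x3C=0x13C
Byte[9]=BB: continuation. acc=(acc<<6)|0x3B=0x4F3B
Completed: cp=U+4F3B (starts at byte 7)

Answer: 0 1 5 6 7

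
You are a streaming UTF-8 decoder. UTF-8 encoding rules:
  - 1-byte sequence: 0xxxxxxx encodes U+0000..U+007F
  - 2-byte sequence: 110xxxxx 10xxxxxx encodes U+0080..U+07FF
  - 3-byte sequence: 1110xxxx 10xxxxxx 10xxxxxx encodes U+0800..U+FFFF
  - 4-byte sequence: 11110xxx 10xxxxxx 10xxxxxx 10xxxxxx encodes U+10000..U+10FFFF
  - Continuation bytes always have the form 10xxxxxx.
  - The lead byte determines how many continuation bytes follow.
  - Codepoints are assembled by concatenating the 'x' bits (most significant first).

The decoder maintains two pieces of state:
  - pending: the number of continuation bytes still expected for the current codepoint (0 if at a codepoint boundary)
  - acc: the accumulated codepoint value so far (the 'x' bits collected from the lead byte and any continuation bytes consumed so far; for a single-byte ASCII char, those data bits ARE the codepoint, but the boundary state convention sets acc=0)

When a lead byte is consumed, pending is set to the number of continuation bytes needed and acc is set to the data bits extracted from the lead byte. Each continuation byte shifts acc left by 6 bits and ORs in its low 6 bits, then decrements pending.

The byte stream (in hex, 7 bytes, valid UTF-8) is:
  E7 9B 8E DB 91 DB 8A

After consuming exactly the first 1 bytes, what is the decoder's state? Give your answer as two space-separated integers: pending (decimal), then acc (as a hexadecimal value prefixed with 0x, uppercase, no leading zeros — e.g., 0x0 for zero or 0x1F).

Answer: 2 0x7

Derivation:
Byte[0]=E7: 3-byte lead. pending=2, acc=0x7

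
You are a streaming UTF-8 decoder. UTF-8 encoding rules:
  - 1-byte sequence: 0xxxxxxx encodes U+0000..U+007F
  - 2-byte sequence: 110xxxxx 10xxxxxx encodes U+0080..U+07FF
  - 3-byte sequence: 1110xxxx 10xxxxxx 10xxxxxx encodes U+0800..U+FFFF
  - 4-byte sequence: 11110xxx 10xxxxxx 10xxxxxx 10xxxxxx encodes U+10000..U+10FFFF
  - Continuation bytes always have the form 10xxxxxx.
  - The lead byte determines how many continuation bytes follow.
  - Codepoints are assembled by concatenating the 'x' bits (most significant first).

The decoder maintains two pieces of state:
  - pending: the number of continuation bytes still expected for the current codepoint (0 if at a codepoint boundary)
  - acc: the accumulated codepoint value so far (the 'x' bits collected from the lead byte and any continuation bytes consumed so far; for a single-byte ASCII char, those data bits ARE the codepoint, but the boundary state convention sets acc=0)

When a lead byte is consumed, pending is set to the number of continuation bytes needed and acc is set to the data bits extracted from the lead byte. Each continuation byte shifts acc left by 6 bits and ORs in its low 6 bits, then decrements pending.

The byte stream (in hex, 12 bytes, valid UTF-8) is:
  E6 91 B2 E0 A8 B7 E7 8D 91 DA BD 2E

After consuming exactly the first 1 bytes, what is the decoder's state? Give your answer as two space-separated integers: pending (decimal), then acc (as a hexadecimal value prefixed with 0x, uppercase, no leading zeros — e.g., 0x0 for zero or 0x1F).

Byte[0]=E6: 3-byte lead. pending=2, acc=0x6

Answer: 2 0x6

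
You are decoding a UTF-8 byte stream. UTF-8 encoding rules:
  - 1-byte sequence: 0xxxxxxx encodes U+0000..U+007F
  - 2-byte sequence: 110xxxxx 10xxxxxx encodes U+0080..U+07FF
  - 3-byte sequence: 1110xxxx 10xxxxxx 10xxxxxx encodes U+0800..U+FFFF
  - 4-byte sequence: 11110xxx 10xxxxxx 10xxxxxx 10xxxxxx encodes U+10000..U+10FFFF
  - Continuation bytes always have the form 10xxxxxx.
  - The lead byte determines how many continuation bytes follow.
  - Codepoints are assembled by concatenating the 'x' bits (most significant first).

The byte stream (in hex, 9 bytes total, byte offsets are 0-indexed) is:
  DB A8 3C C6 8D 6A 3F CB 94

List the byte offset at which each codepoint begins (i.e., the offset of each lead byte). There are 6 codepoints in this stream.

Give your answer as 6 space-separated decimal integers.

Answer: 0 2 3 5 6 7

Derivation:
Byte[0]=DB: 2-byte lead, need 1 cont bytes. acc=0x1B
Byte[1]=A8: continuation. acc=(acc<<6)|0x28=0x6E8
Completed: cp=U+06E8 (starts at byte 0)
Byte[2]=3C: 1-byte ASCII. cp=U+003C
Byte[3]=C6: 2-byte lead, need 1 cont bytes. acc=0x6
Byte[4]=8D: continuation. acc=(acc<<6)|0x0D=0x18D
Completed: cp=U+018D (starts at byte 3)
Byte[5]=6A: 1-byte ASCII. cp=U+006A
Byte[6]=3F: 1-byte ASCII. cp=U+003F
Byte[7]=CB: 2-byte lead, need 1 cont bytes. acc=0xB
Byte[8]=94: continuation. acc=(acc<<6)|0x14=0x2D4
Completed: cp=U+02D4 (starts at byte 7)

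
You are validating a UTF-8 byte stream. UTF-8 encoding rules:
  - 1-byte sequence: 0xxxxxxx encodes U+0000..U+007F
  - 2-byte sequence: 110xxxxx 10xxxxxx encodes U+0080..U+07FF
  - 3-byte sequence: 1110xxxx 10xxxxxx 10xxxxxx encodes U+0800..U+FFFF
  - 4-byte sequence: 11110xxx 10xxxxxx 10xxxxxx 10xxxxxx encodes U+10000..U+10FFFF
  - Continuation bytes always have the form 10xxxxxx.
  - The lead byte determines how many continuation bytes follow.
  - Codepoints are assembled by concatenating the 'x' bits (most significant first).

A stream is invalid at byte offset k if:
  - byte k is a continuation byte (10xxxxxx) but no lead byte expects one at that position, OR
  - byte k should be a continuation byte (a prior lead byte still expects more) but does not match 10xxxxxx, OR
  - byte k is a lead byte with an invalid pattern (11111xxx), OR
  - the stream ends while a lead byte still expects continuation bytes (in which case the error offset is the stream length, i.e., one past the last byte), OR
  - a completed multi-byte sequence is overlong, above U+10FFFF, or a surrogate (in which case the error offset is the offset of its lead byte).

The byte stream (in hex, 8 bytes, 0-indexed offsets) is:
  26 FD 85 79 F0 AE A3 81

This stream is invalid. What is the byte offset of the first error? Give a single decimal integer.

Byte[0]=26: 1-byte ASCII. cp=U+0026
Byte[1]=FD: INVALID lead byte (not 0xxx/110x/1110/11110)

Answer: 1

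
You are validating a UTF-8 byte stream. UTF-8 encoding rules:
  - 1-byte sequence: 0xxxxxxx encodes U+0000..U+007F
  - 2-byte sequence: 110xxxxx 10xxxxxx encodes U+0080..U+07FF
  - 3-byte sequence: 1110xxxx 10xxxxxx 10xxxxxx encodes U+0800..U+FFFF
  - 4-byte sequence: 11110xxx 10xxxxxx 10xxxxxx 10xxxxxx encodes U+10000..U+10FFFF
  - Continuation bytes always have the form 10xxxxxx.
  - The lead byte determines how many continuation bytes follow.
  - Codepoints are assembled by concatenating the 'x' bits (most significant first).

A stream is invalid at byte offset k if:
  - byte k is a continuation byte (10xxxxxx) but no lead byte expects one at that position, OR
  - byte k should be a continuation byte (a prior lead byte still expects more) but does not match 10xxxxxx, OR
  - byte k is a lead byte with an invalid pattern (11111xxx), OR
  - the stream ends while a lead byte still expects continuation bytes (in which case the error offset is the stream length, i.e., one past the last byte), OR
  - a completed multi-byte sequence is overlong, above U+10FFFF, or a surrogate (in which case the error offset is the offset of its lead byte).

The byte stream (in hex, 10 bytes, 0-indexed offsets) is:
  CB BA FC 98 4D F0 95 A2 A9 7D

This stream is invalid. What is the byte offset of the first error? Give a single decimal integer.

Answer: 2

Derivation:
Byte[0]=CB: 2-byte lead, need 1 cont bytes. acc=0xB
Byte[1]=BA: continuation. acc=(acc<<6)|0x3A=0x2FA
Completed: cp=U+02FA (starts at byte 0)
Byte[2]=FC: INVALID lead byte (not 0xxx/110x/1110/11110)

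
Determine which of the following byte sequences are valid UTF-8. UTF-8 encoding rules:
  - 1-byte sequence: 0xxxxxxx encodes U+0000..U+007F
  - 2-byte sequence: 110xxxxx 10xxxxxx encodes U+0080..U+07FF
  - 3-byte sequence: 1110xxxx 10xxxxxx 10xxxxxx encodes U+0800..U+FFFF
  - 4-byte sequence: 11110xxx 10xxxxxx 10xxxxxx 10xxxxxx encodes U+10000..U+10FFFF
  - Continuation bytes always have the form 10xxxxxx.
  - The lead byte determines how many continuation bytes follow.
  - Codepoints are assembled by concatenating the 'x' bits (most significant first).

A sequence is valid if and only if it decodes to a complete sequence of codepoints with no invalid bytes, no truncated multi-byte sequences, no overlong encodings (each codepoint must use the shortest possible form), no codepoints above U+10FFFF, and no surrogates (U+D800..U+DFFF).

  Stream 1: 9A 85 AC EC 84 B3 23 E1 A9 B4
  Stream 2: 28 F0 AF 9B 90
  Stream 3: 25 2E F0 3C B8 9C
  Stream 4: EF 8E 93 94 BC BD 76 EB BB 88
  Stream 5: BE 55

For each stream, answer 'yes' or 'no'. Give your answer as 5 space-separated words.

Answer: no yes no no no

Derivation:
Stream 1: error at byte offset 0. INVALID
Stream 2: decodes cleanly. VALID
Stream 3: error at byte offset 3. INVALID
Stream 4: error at byte offset 3. INVALID
Stream 5: error at byte offset 0. INVALID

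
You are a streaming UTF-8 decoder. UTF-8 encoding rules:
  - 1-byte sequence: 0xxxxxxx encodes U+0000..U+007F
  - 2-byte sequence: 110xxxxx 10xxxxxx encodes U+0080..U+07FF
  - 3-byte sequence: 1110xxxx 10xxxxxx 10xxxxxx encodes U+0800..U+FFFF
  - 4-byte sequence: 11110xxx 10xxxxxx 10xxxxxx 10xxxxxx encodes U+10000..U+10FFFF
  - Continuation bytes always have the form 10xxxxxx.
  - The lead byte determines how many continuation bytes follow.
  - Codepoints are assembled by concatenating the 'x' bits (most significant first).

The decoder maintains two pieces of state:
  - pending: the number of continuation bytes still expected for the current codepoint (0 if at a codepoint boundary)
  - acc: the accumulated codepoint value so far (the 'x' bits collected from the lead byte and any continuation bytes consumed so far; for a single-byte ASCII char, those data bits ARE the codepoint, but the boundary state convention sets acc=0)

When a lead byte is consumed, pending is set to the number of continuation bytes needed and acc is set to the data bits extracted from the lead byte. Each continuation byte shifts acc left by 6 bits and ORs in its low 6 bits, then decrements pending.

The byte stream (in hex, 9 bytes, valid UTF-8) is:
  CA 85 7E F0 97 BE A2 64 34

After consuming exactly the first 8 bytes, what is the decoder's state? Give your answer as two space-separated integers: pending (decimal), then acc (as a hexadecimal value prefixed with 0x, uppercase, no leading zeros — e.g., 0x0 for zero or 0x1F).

Answer: 0 0x0

Derivation:
Byte[0]=CA: 2-byte lead. pending=1, acc=0xA
Byte[1]=85: continuation. acc=(acc<<6)|0x05=0x285, pending=0
Byte[2]=7E: 1-byte. pending=0, acc=0x0
Byte[3]=F0: 4-byte lead. pending=3, acc=0x0
Byte[4]=97: continuation. acc=(acc<<6)|0x17=0x17, pending=2
Byte[5]=BE: continuation. acc=(acc<<6)|0x3E=0x5FE, pending=1
Byte[6]=A2: continuation. acc=(acc<<6)|0x22=0x17FA2, pending=0
Byte[7]=64: 1-byte. pending=0, acc=0x0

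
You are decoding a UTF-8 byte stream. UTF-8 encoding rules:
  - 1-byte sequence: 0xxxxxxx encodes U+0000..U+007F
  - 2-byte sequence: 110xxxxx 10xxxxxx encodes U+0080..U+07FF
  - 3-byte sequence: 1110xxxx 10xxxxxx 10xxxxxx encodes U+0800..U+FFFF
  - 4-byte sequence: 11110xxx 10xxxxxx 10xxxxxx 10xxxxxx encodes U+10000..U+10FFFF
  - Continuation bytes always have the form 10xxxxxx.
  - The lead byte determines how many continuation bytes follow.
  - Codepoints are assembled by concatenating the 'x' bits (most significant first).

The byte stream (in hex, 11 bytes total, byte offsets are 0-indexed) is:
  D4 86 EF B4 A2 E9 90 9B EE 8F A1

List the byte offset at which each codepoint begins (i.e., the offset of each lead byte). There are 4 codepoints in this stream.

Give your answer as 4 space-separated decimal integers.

Answer: 0 2 5 8

Derivation:
Byte[0]=D4: 2-byte lead, need 1 cont bytes. acc=0x14
Byte[1]=86: continuation. acc=(acc<<6)|0x06=0x506
Completed: cp=U+0506 (starts at byte 0)
Byte[2]=EF: 3-byte lead, need 2 cont bytes. acc=0xF
Byte[3]=B4: continuation. acc=(acc<<6)|0x34=0x3F4
Byte[4]=A2: continuation. acc=(acc<<6)|0x22=0xFD22
Completed: cp=U+FD22 (starts at byte 2)
Byte[5]=E9: 3-byte lead, need 2 cont bytes. acc=0x9
Byte[6]=90: continuation. acc=(acc<<6)|0x10=0x250
Byte[7]=9B: continuation. acc=(acc<<6)|0x1B=0x941B
Completed: cp=U+941B (starts at byte 5)
Byte[8]=EE: 3-byte lead, need 2 cont bytes. acc=0xE
Byte[9]=8F: continuation. acc=(acc<<6)|0x0F=0x38F
Byte[10]=A1: continuation. acc=(acc<<6)|0x21=0xE3E1
Completed: cp=U+E3E1 (starts at byte 8)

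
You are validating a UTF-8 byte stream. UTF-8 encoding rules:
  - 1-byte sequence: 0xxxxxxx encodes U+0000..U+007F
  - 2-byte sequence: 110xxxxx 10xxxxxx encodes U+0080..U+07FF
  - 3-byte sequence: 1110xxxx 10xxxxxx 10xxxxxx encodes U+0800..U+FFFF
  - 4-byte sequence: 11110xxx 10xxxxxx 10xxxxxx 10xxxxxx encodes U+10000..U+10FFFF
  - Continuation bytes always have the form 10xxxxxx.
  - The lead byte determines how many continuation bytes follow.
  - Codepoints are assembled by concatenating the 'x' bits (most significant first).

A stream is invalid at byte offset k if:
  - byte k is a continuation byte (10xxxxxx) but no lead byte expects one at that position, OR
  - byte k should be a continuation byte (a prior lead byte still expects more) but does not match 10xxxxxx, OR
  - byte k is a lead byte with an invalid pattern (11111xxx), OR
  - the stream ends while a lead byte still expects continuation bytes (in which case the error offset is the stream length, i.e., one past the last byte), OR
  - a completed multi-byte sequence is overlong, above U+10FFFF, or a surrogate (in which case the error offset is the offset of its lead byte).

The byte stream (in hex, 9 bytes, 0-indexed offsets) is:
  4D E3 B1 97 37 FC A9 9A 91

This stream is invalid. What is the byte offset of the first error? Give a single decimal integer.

Byte[0]=4D: 1-byte ASCII. cp=U+004D
Byte[1]=E3: 3-byte lead, need 2 cont bytes. acc=0x3
Byte[2]=B1: continuation. acc=(acc<<6)|0x31=0xF1
Byte[3]=97: continuation. acc=(acc<<6)|0x17=0x3C57
Completed: cp=U+3C57 (starts at byte 1)
Byte[4]=37: 1-byte ASCII. cp=U+0037
Byte[5]=FC: INVALID lead byte (not 0xxx/110x/1110/11110)

Answer: 5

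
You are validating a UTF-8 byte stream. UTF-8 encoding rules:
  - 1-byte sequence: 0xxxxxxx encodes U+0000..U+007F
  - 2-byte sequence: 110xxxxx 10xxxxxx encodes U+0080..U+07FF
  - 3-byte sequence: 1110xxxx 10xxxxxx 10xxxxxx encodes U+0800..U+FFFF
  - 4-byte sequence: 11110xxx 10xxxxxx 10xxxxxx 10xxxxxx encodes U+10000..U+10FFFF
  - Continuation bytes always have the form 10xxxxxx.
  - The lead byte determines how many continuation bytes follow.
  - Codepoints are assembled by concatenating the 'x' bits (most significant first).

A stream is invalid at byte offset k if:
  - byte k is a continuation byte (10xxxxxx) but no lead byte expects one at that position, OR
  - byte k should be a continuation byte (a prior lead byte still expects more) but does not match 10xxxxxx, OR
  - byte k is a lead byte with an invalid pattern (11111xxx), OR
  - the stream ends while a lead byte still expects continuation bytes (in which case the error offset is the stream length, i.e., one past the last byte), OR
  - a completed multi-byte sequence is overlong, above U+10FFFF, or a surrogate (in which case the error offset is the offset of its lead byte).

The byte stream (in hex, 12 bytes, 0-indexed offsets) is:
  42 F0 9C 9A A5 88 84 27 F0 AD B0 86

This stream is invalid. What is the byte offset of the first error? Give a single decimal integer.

Byte[0]=42: 1-byte ASCII. cp=U+0042
Byte[1]=F0: 4-byte lead, need 3 cont bytes. acc=0x0
Byte[2]=9C: continuation. acc=(acc<<6)|0x1C=0x1C
Byte[3]=9A: continuation. acc=(acc<<6)|0x1A=0x71A
Byte[4]=A5: continuation. acc=(acc<<6)|0x25=0x1C6A5
Completed: cp=U+1C6A5 (starts at byte 1)
Byte[5]=88: INVALID lead byte (not 0xxx/110x/1110/11110)

Answer: 5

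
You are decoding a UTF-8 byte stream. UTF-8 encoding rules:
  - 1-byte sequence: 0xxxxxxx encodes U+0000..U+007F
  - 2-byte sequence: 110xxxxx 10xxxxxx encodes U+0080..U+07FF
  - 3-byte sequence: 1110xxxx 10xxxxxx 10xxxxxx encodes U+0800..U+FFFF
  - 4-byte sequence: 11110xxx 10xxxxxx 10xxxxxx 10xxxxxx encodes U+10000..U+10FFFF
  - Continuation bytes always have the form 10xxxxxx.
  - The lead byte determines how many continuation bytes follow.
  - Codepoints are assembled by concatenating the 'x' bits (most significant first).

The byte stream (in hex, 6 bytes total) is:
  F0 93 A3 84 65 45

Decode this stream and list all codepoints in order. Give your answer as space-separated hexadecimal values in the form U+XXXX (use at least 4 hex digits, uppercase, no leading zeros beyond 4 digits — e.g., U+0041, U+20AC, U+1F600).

Answer: U+138C4 U+0065 U+0045

Derivation:
Byte[0]=F0: 4-byte lead, need 3 cont bytes. acc=0x0
Byte[1]=93: continuation. acc=(acc<<6)|0x13=0x13
Byte[2]=A3: continuation. acc=(acc<<6)|0x23=0x4E3
Byte[3]=84: continuation. acc=(acc<<6)|0x04=0x138C4
Completed: cp=U+138C4 (starts at byte 0)
Byte[4]=65: 1-byte ASCII. cp=U+0065
Byte[5]=45: 1-byte ASCII. cp=U+0045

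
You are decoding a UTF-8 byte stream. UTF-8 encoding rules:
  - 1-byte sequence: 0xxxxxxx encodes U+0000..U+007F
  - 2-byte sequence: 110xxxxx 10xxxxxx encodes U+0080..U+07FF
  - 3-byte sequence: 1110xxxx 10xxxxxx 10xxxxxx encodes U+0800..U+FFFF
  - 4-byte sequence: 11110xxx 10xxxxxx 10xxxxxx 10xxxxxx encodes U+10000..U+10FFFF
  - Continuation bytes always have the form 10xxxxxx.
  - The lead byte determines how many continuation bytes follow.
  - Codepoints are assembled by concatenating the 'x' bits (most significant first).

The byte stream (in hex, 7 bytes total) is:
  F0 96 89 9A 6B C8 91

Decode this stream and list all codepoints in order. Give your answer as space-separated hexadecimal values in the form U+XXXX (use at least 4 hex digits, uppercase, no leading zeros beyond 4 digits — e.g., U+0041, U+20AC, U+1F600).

Answer: U+1625A U+006B U+0211

Derivation:
Byte[0]=F0: 4-byte lead, need 3 cont bytes. acc=0x0
Byte[1]=96: continuation. acc=(acc<<6)|0x16=0x16
Byte[2]=89: continuation. acc=(acc<<6)|0x09=0x589
Byte[3]=9A: continuation. acc=(acc<<6)|0x1A=0x1625A
Completed: cp=U+1625A (starts at byte 0)
Byte[4]=6B: 1-byte ASCII. cp=U+006B
Byte[5]=C8: 2-byte lead, need 1 cont bytes. acc=0x8
Byte[6]=91: continuation. acc=(acc<<6)|0x11=0x211
Completed: cp=U+0211 (starts at byte 5)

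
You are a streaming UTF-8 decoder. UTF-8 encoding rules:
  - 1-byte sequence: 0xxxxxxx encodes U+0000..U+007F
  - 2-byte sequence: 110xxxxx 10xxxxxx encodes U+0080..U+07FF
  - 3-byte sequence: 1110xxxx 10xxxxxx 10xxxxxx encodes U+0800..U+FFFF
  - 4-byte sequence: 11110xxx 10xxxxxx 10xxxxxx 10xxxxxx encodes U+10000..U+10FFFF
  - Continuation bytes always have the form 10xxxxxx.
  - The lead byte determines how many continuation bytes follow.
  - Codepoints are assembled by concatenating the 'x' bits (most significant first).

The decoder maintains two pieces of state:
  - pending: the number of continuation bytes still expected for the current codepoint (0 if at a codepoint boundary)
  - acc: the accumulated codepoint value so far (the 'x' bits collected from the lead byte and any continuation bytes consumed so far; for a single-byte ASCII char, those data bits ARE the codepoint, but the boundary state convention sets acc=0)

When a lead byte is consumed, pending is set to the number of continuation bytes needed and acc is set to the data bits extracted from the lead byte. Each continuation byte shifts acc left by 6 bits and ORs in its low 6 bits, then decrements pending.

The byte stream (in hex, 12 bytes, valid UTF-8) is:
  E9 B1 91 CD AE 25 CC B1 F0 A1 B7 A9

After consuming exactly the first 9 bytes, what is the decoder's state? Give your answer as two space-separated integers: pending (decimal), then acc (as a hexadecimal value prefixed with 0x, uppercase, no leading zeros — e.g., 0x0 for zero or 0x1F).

Answer: 3 0x0

Derivation:
Byte[0]=E9: 3-byte lead. pending=2, acc=0x9
Byte[1]=B1: continuation. acc=(acc<<6)|0x31=0x271, pending=1
Byte[2]=91: continuation. acc=(acc<<6)|0x11=0x9C51, pending=0
Byte[3]=CD: 2-byte lead. pending=1, acc=0xD
Byte[4]=AE: continuation. acc=(acc<<6)|0x2E=0x36E, pending=0
Byte[5]=25: 1-byte. pending=0, acc=0x0
Byte[6]=CC: 2-byte lead. pending=1, acc=0xC
Byte[7]=B1: continuation. acc=(acc<<6)|0x31=0x331, pending=0
Byte[8]=F0: 4-byte lead. pending=3, acc=0x0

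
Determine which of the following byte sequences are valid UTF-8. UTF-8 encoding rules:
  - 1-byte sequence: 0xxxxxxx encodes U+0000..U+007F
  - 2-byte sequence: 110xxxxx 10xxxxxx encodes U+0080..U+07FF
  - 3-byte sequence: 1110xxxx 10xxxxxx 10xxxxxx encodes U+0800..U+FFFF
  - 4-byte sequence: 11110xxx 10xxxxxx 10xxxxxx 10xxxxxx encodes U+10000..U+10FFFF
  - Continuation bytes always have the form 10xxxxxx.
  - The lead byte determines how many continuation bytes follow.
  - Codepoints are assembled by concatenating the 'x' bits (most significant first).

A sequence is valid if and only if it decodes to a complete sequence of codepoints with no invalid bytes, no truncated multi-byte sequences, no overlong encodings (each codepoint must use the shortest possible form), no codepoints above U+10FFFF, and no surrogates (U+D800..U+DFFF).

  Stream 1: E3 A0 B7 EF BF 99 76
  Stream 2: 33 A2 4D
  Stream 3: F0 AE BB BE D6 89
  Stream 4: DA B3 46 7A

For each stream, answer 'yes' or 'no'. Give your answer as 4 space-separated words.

Answer: yes no yes yes

Derivation:
Stream 1: decodes cleanly. VALID
Stream 2: error at byte offset 1. INVALID
Stream 3: decodes cleanly. VALID
Stream 4: decodes cleanly. VALID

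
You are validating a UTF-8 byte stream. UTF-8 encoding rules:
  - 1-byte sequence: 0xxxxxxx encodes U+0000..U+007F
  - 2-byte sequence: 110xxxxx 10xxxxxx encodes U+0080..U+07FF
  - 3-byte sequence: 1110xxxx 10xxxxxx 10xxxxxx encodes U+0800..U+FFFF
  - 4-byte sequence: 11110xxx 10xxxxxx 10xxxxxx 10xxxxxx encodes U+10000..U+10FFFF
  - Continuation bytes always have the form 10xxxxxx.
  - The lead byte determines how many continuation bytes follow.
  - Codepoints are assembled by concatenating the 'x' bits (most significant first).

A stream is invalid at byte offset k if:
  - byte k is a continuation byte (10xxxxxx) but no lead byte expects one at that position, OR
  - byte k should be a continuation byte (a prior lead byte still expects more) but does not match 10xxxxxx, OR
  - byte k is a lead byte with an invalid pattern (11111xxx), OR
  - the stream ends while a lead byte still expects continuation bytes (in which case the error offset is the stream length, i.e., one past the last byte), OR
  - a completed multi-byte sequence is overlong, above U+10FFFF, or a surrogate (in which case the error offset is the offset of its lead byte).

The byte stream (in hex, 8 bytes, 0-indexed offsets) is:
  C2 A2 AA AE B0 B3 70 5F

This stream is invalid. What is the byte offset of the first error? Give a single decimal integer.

Byte[0]=C2: 2-byte lead, need 1 cont bytes. acc=0x2
Byte[1]=A2: continuation. acc=(acc<<6)|0x22=0xA2
Completed: cp=U+00A2 (starts at byte 0)
Byte[2]=AA: INVALID lead byte (not 0xxx/110x/1110/11110)

Answer: 2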